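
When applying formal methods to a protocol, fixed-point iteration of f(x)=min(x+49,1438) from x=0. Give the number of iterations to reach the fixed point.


Step 1: x=0, cap=1438, increment=49
Step 2: x grows by 49 each step until capped at 1438; fixed point is x=1438
Step 3: iterations = ceil(1438/49) = 30

30


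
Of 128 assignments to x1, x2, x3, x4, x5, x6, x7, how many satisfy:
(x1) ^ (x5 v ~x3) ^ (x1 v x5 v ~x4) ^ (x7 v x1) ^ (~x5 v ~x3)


CNF with 5 clauses over 7 vars (128 assignments).
An assignment satisfies CNF iff every clause has >=1 true literal.
Check each row (bits = x1,x2,x3,x4,x5,x6,x7; clause T/F shown):
  row 0 [0000000]: clauses=FTTFT -> 0
  row 1 [0000001]: clauses=FTTTT -> 0
  row 2 [0000010]: clauses=FTTFT -> 0
  row 3 [0000011]: clauses=FTTTT -> 0
  row 4 [0000100]: clauses=FTTFT -> 0
  (every remaining row is evaluated the same way; all 128 results are listed next)
Full result column, 8 rows per line (x1,x2,x3,x4 fixed per line; x5,x6,x7 runs 000..111 left to right):
  rows 0-7 [x1,x2,x3,x4=0000]: 00000000  (ones: 0)
  rows 8-15 [x1,x2,x3,x4=0001]: 00000000  (ones: 0)
  rows 16-23 [x1,x2,x3,x4=0010]: 00000000  (ones: 0)
  rows 24-31 [x1,x2,x3,x4=0011]: 00000000  (ones: 0)
  rows 32-39 [x1,x2,x3,x4=0100]: 00000000  (ones: 0)
  rows 40-47 [x1,x2,x3,x4=0101]: 00000000  (ones: 0)
  rows 48-55 [x1,x2,x3,x4=0110]: 00000000  (ones: 0)
  rows 56-63 [x1,x2,x3,x4=0111]: 00000000  (ones: 0)
  rows 64-71 [x1,x2,x3,x4=1000]: 11111111  (ones: 8)
  rows 72-79 [x1,x2,x3,x4=1001]: 11111111  (ones: 8)
  rows 80-87 [x1,x2,x3,x4=1010]: 00000000  (ones: 0)
  rows 88-95 [x1,x2,x3,x4=1011]: 00000000  (ones: 0)
  rows 96-103 [x1,x2,x3,x4=1100]: 11111111  (ones: 8)
  rows 104-111 [x1,x2,x3,x4=1101]: 11111111  (ones: 8)
  rows 112-119 [x1,x2,x3,x4=1110]: 00000000  (ones: 0)
  rows 120-127 [x1,x2,x3,x4=1111]: 00000000  (ones: 0)
Satisfying assignments = 0+0+0+0+0+0+0+0+8+8+0+0+8+8+0+0 = 32

32


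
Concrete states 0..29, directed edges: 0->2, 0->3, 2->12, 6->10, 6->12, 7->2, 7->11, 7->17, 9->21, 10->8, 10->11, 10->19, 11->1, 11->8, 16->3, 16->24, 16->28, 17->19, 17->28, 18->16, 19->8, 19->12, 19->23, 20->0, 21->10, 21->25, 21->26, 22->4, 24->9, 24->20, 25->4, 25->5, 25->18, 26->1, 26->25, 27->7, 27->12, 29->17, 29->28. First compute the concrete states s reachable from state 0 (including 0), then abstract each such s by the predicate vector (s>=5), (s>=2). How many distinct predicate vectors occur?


BFS from 0:
Concrete reachable: {0, 2, 3, 12}
Abstract via predicates (s>=5), (s>=2):
  (0,0) <- {0}
  (0,1) <- {2, 3}
  (1,1) <- {12}
Distinct abstract states = 3

3


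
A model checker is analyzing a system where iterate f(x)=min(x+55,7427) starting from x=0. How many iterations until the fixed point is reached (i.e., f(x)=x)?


Step 1: x=0, cap=7427, increment=55
Step 2: x grows by 55 each step until capped at 7427; fixed point is x=7427
Step 3: iterations = ceil(7427/55) = 136

136


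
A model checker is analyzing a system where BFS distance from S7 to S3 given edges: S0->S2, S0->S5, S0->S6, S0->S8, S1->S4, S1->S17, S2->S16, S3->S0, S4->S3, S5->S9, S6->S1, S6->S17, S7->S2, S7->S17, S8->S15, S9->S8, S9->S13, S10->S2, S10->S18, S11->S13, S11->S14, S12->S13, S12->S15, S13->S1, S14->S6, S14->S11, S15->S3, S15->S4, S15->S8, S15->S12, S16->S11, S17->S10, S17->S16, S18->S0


BFS layer-by-layer from S7:
  dist 0: {S7}
  dist 1: {S2, S17}
  dist 2: {S10, S16}
  dist 3: {S11, S18}
  dist 4: {S0, S13, S14}
  dist 5: {S1, S5, S6, S8}
  dist 6: {S4, S9, S15}
  dist 7: {S3, S12}
  -> S3 reached at distance 7
Shortest path length = 7

7


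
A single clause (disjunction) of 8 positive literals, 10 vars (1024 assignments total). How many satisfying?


Step 1: Total=2^10=1024
Step 2: Unsat when all 8 false: 2^2=4
Step 3: Sat=1024-4=1020

1020


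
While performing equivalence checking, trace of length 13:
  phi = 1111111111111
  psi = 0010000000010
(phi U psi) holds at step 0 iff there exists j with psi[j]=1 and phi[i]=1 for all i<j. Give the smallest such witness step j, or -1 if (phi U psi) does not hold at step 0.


(phi U psi) at 0: need smallest j with psi[j]=1 and phi[i]=1 for all i in [0,j).
Scan from step 0:
  step 0: phi=1, psi=0 -> continue
  step 1: phi=1, psi=0 -> continue
  step 2: psi=1 and phi held for [0,2) -> witness found
Witness step = 2

2


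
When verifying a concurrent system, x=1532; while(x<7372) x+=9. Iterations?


Step 1: x goes from 1532 toward 7372 by 9; the body runs while x<7372, so iterations = ceil((bound-start)/step)
Step 2: Distance=5840
Step 3: ceil(5840/9)=649

649


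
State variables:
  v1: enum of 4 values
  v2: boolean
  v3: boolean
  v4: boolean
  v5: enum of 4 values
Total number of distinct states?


State space = product of domain sizes of all variables.
Domain sizes:
  v1 (enum of 4 values): 4
  v2 (boolean): 2
  v3 (boolean): 2
  v4 (boolean): 2
  v5 (enum of 4 values): 4
Product = 4 * 2 * 2 * 2 * 4 = 128

128


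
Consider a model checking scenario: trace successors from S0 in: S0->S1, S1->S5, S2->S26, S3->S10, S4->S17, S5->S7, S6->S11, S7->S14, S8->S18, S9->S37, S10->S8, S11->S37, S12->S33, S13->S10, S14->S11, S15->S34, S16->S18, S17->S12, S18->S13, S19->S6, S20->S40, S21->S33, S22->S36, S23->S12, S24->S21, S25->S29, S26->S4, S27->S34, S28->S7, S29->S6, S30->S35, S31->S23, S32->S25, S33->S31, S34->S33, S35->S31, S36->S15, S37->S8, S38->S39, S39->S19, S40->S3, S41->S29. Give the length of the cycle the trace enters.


Trace from S0 until a state repeats:
  S0 -> S1 -> S5 -> S7 -> S14 -> S11 -> S37 -> S8 -> S18 -> S13 -> S10 -> S8
S8 first seen at step 7, revisited at step 11.
Cycle length = 11 - 7 = 4

4


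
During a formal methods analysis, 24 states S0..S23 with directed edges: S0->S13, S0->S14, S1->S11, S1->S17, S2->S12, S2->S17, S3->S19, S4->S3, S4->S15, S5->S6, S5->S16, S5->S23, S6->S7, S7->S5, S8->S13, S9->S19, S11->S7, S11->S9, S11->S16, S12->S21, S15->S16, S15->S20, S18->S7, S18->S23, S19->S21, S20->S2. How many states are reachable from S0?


BFS from S0:
  layer 0: {S0}
  layer 1: {S13, S14}
Reachable set: {S0, S13, S14}
Count = 3

3


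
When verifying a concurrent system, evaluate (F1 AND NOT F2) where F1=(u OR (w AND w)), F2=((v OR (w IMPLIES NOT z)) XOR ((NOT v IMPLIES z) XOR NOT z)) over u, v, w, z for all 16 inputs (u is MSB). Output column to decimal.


F1 = (u OR (w AND w))
F2 = ((v OR (w IMPLIES NOT z)) XOR ((NOT v IMPLIES z) XOR NOT z))
Counterexample to F1=>F2 is where F1=1 and F2=0.
Evaluate each row (bits = u,v,w,z, MSB first):
  row 0 [0000]: F1=0 F2=0 -> F1&~F2 -> 0
  row 1 [0001]: F1=0 F2=0 -> F1&~F2 -> 0
  row 2 [0010]: F1=1 F2=0 -> F1&~F2 -> 1
  row 3 [0011]: F1=1 F2=1 -> F1&~F2 -> 0
  row 4 [0100]: F1=0 F2=1 -> F1&~F2 -> 0
  row 5 [0101]: F1=0 F2=0 -> F1&~F2 -> 0
  row 6 [0110]: F1=1 F2=1 -> F1&~F2 -> 0
  row 7 [0111]: F1=1 F2=0 -> F1&~F2 -> 1
  row 8 [1000]: F1=1 F2=0 -> F1&~F2 -> 1
  row 9 [1001]: F1=1 F2=0 -> F1&~F2 -> 1
  row 10 [1010]: F1=1 F2=0 -> F1&~F2 -> 1
  row 11 [1011]: F1=1 F2=1 -> F1&~F2 -> 0
  row 12 [1100]: F1=1 F2=1 -> F1&~F2 -> 0
  row 13 [1101]: F1=1 F2=0 -> F1&~F2 -> 1
  row 14 [1110]: F1=1 F2=1 -> F1&~F2 -> 0
  row 15 [1111]: F1=1 F2=0 -> F1&~F2 -> 1
Full result column, 4 rows per line (u,v fixed per line; w,z runs 00..11 left to right):
  rows 0-3 [u,v=00]: 0010  = hex 2
  rows 4-7 [u,v=01]: 0001  = hex 1
  rows 8-11 [u,v=10]: 1110  = hex E
  rows 12-15 [u,v=11]: 0101  = hex 5
Counterexample vector (row 0 .. row 15) = 0010000111100101
Output column grouped in 4s = 0010 0001 1110 0101 = 0x21E5
Convert to decimal digit by digit (value = value*16 + digit):
  2 -> 2
  2*16 + 1 = 33
  33*16 + 14 (E) = 542
  542*16 + 5 = 8677
Decimal = 8677

8677


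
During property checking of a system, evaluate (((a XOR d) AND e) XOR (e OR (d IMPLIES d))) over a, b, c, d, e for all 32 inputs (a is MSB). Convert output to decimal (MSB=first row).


Formula: (((a XOR d) AND e) XOR (e OR (d IMPLIES d))) over a, b, c, d, e (32 rows)
Evaluate each row (bits = a,b,c,d,e, MSB first):
  row 0 [00000]: (((0 XOR 0) AND 0) XOR (0 OR (0 IMPLIES 0))) -> 1
  row 1 [00001]: (((0 XOR 0) AND 1) XOR (1 OR (0 IMPLIES 0))) -> 1
  row 2 [00010]: (((0 XOR 1) AND 0) XOR (0 OR (1 IMPLIES 1))) -> 1
  row 3 [00011]: (((0 XOR 1) AND 1) XOR (1 OR (1 IMPLIES 1))) -> 0
  row 4 [00100]: (((0 XOR 0) AND 0) XOR (0 OR (0 IMPLIES 0))) -> 1
  row 5 [00101]: (((0 XOR 0) AND 1) XOR (1 OR (0 IMPLIES 0))) -> 1
  row 6 [00110]: (((0 XOR 1) AND 0) XOR (0 OR (1 IMPLIES 1))) -> 1
  row 7 [00111]: (((0 XOR 1) AND 1) XOR (1 OR (1 IMPLIES 1))) -> 0
  row 8 [01000]: (((0 XOR 0) AND 0) XOR (0 OR (0 IMPLIES 0))) -> 1
  row 9 [01001]: (((0 XOR 0) AND 1) XOR (1 OR (0 IMPLIES 0))) -> 1
  row 10 [01010]: (((0 XOR 1) AND 0) XOR (0 OR (1 IMPLIES 1))) -> 1
  row 11 [01011]: (((0 XOR 1) AND 1) XOR (1 OR (1 IMPLIES 1))) -> 0
  row 12 [01100]: (((0 XOR 0) AND 0) XOR (0 OR (0 IMPLIES 0))) -> 1
  row 13 [01101]: (((0 XOR 0) AND 1) XOR (1 OR (0 IMPLIES 0))) -> 1
  row 14 [01110]: (((0 XOR 1) AND 0) XOR (0 OR (1 IMPLIES 1))) -> 1
  row 15 [01111]: (((0 XOR 1) AND 1) XOR (1 OR (1 IMPLIES 1))) -> 0
  row 16 [10000]: (((1 XOR 0) AND 0) XOR (0 OR (0 IMPLIES 0))) -> 1
  row 17 [10001]: (((1 XOR 0) AND 1) XOR (1 OR (0 IMPLIES 0))) -> 0
  row 18 [10010]: (((1 XOR 1) AND 0) XOR (0 OR (1 IMPLIES 1))) -> 1
  row 19 [10011]: (((1 XOR 1) AND 1) XOR (1 OR (1 IMPLIES 1))) -> 1
  row 20 [10100]: (((1 XOR 0) AND 0) XOR (0 OR (0 IMPLIES 0))) -> 1
  row 21 [10101]: (((1 XOR 0) AND 1) XOR (1 OR (0 IMPLIES 0))) -> 0
  row 22 [10110]: (((1 XOR 1) AND 0) XOR (0 OR (1 IMPLIES 1))) -> 1
  row 23 [10111]: (((1 XOR 1) AND 1) XOR (1 OR (1 IMPLIES 1))) -> 1
  row 24 [11000]: (((1 XOR 0) AND 0) XOR (0 OR (0 IMPLIES 0))) -> 1
  row 25 [11001]: (((1 XOR 0) AND 1) XOR (1 OR (0 IMPLIES 0))) -> 0
  row 26 [11010]: (((1 XOR 1) AND 0) XOR (0 OR (1 IMPLIES 1))) -> 1
  row 27 [11011]: (((1 XOR 1) AND 1) XOR (1 OR (1 IMPLIES 1))) -> 1
  row 28 [11100]: (((1 XOR 0) AND 0) XOR (0 OR (0 IMPLIES 0))) -> 1
  row 29 [11101]: (((1 XOR 0) AND 1) XOR (1 OR (0 IMPLIES 0))) -> 0
  row 30 [11110]: (((1 XOR 1) AND 0) XOR (0 OR (1 IMPLIES 1))) -> 1
  row 31 [11111]: (((1 XOR 1) AND 1) XOR (1 OR (1 IMPLIES 1))) -> 1
Full result column, 4 rows per line (a,b,c fixed per line; d,e runs 00..11 left to right):
  rows 0-3 [a,b,c=000]: 1110  = hex E
  rows 4-7 [a,b,c=001]: 1110  = hex E
  rows 8-11 [a,b,c=010]: 1110  = hex E
  rows 12-15 [a,b,c=011]: 1110  = hex E
  rows 16-19 [a,b,c=100]: 1011  = hex B
  rows 20-23 [a,b,c=101]: 1011  = hex B
  rows 24-27 [a,b,c=110]: 1011  = hex B
  rows 28-31 [a,b,c=111]: 1011  = hex B
Output column (row 0 .. row 31) = 11101110111011101011101110111011
Output column grouped in 4s = 1110 1110 1110 1110 1011 1011 1011 1011 = 0xEEEEBBBB
Convert to decimal digit by digit (value = value*16 + digit):
  E -> 14
  14*16 + 14 (E) = 238
  238*16 + 14 (E) = 3822
  3822*16 + 14 (E) = 61166
  61166*16 + 11 (B) = 978667
  978667*16 + 11 (B) = 15658683
  15658683*16 + 11 (B) = 250538939
  250538939*16 + 11 (B) = 4008623035
Decimal = 4008623035

4008623035


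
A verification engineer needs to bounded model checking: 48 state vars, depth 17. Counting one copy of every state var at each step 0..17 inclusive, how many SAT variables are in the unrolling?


BMC unrolls to depth k, creating one copy of each state var for steps 0..k.
Step count = 17 + 1 = 18 (steps 0 through 17)
Vars per step = 48
Total = 48 * 18 = 864

864


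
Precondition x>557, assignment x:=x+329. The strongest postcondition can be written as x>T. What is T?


Formula: sp(P, x:=E) = exists old_x. (x = E[old_x/x]) AND P[old_x/x] (old_x is the value of x before the assignment; eliminate old_x by solving x = E[old_x/x] for old_x)
Step 1: Precondition P: x>557, i.e. old_x > 557
Step 2: Assignment gives x = old_x + 329, so old_x = x - 329
Step 3: Substitute into P: x - 329 > 557
Step 4: Simplify: x > 557+329 = 886

886


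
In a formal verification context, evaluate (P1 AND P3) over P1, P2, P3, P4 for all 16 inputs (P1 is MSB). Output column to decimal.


Formula: (P1 AND P3) over P1, P2, P3, P4 (16 rows)
Evaluate each row (bits = P1,P2,P3,P4, MSB first):
  row 0 [0000]: (0 AND 0) -> 0
  row 1 [0001]: (0 AND 0) -> 0
  row 2 [0010]: (0 AND 1) -> 0
  row 3 [0011]: (0 AND 1) -> 0
  row 4 [0100]: (0 AND 0) -> 0
  row 5 [0101]: (0 AND 0) -> 0
  row 6 [0110]: (0 AND 1) -> 0
  row 7 [0111]: (0 AND 1) -> 0
  row 8 [1000]: (1 AND 0) -> 0
  row 9 [1001]: (1 AND 0) -> 0
  row 10 [1010]: (1 AND 1) -> 1
  row 11 [1011]: (1 AND 1) -> 1
  row 12 [1100]: (1 AND 0) -> 0
  row 13 [1101]: (1 AND 0) -> 0
  row 14 [1110]: (1 AND 1) -> 1
  row 15 [1111]: (1 AND 1) -> 1
Full result column, 4 rows per line (P1,P2 fixed per line; P3,P4 runs 00..11 left to right):
  rows 0-3 [P1,P2=00]: 0000  = hex 0
  rows 4-7 [P1,P2=01]: 0000  = hex 0
  rows 8-11 [P1,P2=10]: 0011  = hex 3
  rows 12-15 [P1,P2=11]: 0011  = hex 3
Output column (row 0 .. row 15) = 0000000000110011
Output column grouped in 4s = 0000 0000 0011 0011 = 0x0033
Convert to decimal digit by digit (value = value*16 + digit):
  0 -> 0
  0*16 + 0 = 0
  0*16 + 3 = 3
  3*16 + 3 = 51
Decimal = 51

51


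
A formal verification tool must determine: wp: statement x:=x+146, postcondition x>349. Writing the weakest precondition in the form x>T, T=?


Formula: wp(x:=E, P) = P[E/x] (substitute E for x in postcondition)
Step 1: Postcondition: x>349
Step 2: Substitute x+146 for x: x+146>349
Step 3: Solve for x: x > 349-146 = 203

203


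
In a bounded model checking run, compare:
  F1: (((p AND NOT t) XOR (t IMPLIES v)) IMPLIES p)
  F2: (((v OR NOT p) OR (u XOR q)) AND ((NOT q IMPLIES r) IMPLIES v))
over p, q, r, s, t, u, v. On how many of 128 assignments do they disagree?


F1 = (((p AND NOT t) XOR (t IMPLIES v)) IMPLIES p)
F2 = (((v OR NOT p) OR (u XOR q)) AND ((NOT q IMPLIES r) IMPLIES v))
Evaluate both on each of 128 rows (bits = p,q,r,s,t,u,v):
  row 0 [0000000]: F1=0 F2=1 (differ) -> 1
  row 1 [0000001]: F1=0 F2=1 (differ) -> 1
  row 2 [0000010]: F1=0 F2=1 (differ) -> 1
  row 3 [0000011]: F1=0 F2=1 (differ) -> 1
  row 4 [0000100]: F1=1 F2=1 -> 0
  (every remaining row is evaluated the same way; all 128 results are listed next)
Full result column, 8 rows per line (p,q,r,s fixed per line; t,u,v runs 000..111 left to right):
  rows 0-7 [p,q,r,s=0000]: 11110101  (ones: 6)
  rows 8-15 [p,q,r,s=0001]: 11110101  (ones: 6)
  rows 16-23 [p,q,r,s=0010]: 01011111  (ones: 6)
  rows 24-31 [p,q,r,s=0011]: 01011111  (ones: 6)
  rows 32-39 [p,q,r,s=0100]: 01011111  (ones: 6)
  rows 40-47 [p,q,r,s=0101]: 01011111  (ones: 6)
  rows 48-55 [p,q,r,s=0110]: 01011111  (ones: 6)
  rows 56-63 [p,q,r,s=0111]: 01011111  (ones: 6)
  rows 64-71 [p,q,r,s=1000]: 10001000  (ones: 2)
  rows 72-79 [p,q,r,s=1001]: 10001000  (ones: 2)
  rows 80-87 [p,q,r,s=1010]: 10101010  (ones: 4)
  rows 88-95 [p,q,r,s=1011]: 10101010  (ones: 4)
  rows 96-103 [p,q,r,s=1100]: 10101010  (ones: 4)
  rows 104-111 [p,q,r,s=1101]: 10101010  (ones: 4)
  rows 112-119 [p,q,r,s=1110]: 10101010  (ones: 4)
  rows 120-127 [p,q,r,s=1111]: 10101010  (ones: 4)
Disagreements = 6+6+6+6+6+6+6+6+2+2+4+4+4+4+4+4 = 76

76


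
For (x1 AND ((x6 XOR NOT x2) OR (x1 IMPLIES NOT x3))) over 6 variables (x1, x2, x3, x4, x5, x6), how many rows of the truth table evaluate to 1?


Formula: (x1 AND ((x6 XOR NOT x2) OR (x1 IMPLIES NOT x3))) over 6 vars (64 rows)
Evaluate each row (x1, x2, x3, x4, x5, x6 as bits, MSB first):
  row 0 [000000]: (0 AND ((0 XOR NOT 0) OR (0 IMPLIES NOT 0))) -> 0
  row 1 [000001]: (0 AND ((1 XOR NOT 0) OR (0 IMPLIES NOT 0))) -> 0
  row 2 [000010]: (0 AND ((0 XOR NOT 0) OR (0 IMPLIES NOT 0))) -> 0
  row 3 [000011]: (0 AND ((1 XOR NOT 0) OR (0 IMPLIES NOT 0))) -> 0
  row 4 [000100]: (0 AND ((0 XOR NOT 0) OR (0 IMPLIES NOT 0))) -> 0
  (every remaining row is evaluated the same way; all 64 results are listed next)
Full result column, 8 rows per line (x1,x2,x3 fixed per line; x4,x5,x6 runs 000..111 left to right):
  rows 0-7 [x1,x2,x3=000]: 00000000  (ones: 0)
  rows 8-15 [x1,x2,x3=001]: 00000000  (ones: 0)
  rows 16-23 [x1,x2,x3=010]: 00000000  (ones: 0)
  rows 24-31 [x1,x2,x3=011]: 00000000  (ones: 0)
  rows 32-39 [x1,x2,x3=100]: 11111111  (ones: 8)
  rows 40-47 [x1,x2,x3=101]: 10101010  (ones: 4)
  rows 48-55 [x1,x2,x3=110]: 11111111  (ones: 8)
  rows 56-63 [x1,x2,x3=111]: 01010101  (ones: 4)
Count of 1-rows = 0+0+0+0+8+4+8+4 = 24

24


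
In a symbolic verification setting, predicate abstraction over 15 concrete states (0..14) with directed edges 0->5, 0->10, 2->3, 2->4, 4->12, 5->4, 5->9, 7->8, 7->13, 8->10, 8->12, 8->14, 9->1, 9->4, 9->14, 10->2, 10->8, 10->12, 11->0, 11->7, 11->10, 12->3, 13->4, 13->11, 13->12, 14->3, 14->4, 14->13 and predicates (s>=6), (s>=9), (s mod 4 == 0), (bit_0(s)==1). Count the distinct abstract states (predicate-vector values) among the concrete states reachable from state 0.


BFS from 0:
Concrete reachable: {0, 1, 2, 3, 4, 5, 7, 8, 9, 10, 11, 12, 13, 14}
Abstract via predicates (s>=6), (s>=9), (s mod 4 == 0), (bit_0(s)==1):
  (0,0,0,0) <- {2}
  (0,0,0,1) <- {1, 3, 5}
  (0,0,1,0) <- {0, 4}
  (1,0,0,1) <- {7}
  (1,0,1,0) <- {8}
  (1,1,0,0) <- {10, 14}
  (1,1,0,1) <- {9, 11, 13}
  (1,1,1,0) <- {12}
Distinct abstract states = 8

8


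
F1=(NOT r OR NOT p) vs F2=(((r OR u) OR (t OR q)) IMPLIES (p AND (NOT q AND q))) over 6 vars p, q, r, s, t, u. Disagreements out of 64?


F1 = (NOT r OR NOT p)
F2 = (((r OR u) OR (t OR q)) IMPLIES (p AND (NOT q AND q)))
Evaluate both on each of 64 rows (bits = p,q,r,s,t,u):
  row 0 [000000]: F1=1 F2=1 -> 0
  row 1 [000001]: F1=1 F2=0 (differ) -> 1
  row 2 [000010]: F1=1 F2=0 (differ) -> 1
  row 3 [000011]: F1=1 F2=0 (differ) -> 1
  row 4 [000100]: F1=1 F2=1 -> 0
  (every remaining row is evaluated the same way; all 64 results are listed next)
Full result column, 8 rows per line (p,q,r fixed per line; s,t,u runs 000..111 left to right):
  rows 0-7 [p,q,r=000]: 01110111  (ones: 6)
  rows 8-15 [p,q,r=001]: 11111111  (ones: 8)
  rows 16-23 [p,q,r=010]: 11111111  (ones: 8)
  rows 24-31 [p,q,r=011]: 11111111  (ones: 8)
  rows 32-39 [p,q,r=100]: 01110111  (ones: 6)
  rows 40-47 [p,q,r=101]: 00000000  (ones: 0)
  rows 48-55 [p,q,r=110]: 11111111  (ones: 8)
  rows 56-63 [p,q,r=111]: 00000000  (ones: 0)
Disagreements = 6+8+8+8+6+0+8+0 = 44

44


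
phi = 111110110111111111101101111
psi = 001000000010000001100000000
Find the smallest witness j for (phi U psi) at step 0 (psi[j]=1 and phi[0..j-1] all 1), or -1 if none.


(phi U psi) at 0: need smallest j with psi[j]=1 and phi[i]=1 for all i in [0,j).
Scan from step 0:
  step 0: phi=1, psi=0 -> continue
  step 1: phi=1, psi=0 -> continue
  step 2: psi=1 and phi held for [0,2) -> witness found
Witness step = 2

2


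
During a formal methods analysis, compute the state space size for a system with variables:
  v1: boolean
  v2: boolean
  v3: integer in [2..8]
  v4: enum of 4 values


State space = product of domain sizes of all variables.
Domain sizes:
  v1 (boolean): 2
  v2 (boolean): 2
  v3 (integer in [2..8]): 7
  v4 (enum of 4 values): 4
Product = 2 * 2 * 7 * 4 = 112

112


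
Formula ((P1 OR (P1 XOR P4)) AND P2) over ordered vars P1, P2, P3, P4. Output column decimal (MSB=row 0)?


Formula: ((P1 OR (P1 XOR P4)) AND P2) over P1, P2, P3, P4 (16 rows)
Evaluate each row (bits = P1,P2,P3,P4, MSB first):
  row 0 [0000]: ((0 OR (0 XOR 0)) AND 0) -> 0
  row 1 [0001]: ((0 OR (0 XOR 1)) AND 0) -> 0
  row 2 [0010]: ((0 OR (0 XOR 0)) AND 0) -> 0
  row 3 [0011]: ((0 OR (0 XOR 1)) AND 0) -> 0
  row 4 [0100]: ((0 OR (0 XOR 0)) AND 1) -> 0
  row 5 [0101]: ((0 OR (0 XOR 1)) AND 1) -> 1
  row 6 [0110]: ((0 OR (0 XOR 0)) AND 1) -> 0
  row 7 [0111]: ((0 OR (0 XOR 1)) AND 1) -> 1
  row 8 [1000]: ((1 OR (1 XOR 0)) AND 0) -> 0
  row 9 [1001]: ((1 OR (1 XOR 1)) AND 0) -> 0
  row 10 [1010]: ((1 OR (1 XOR 0)) AND 0) -> 0
  row 11 [1011]: ((1 OR (1 XOR 1)) AND 0) -> 0
  row 12 [1100]: ((1 OR (1 XOR 0)) AND 1) -> 1
  row 13 [1101]: ((1 OR (1 XOR 1)) AND 1) -> 1
  row 14 [1110]: ((1 OR (1 XOR 0)) AND 1) -> 1
  row 15 [1111]: ((1 OR (1 XOR 1)) AND 1) -> 1
Full result column, 4 rows per line (P1,P2 fixed per line; P3,P4 runs 00..11 left to right):
  rows 0-3 [P1,P2=00]: 0000  = hex 0
  rows 4-7 [P1,P2=01]: 0101  = hex 5
  rows 8-11 [P1,P2=10]: 0000  = hex 0
  rows 12-15 [P1,P2=11]: 1111  = hex F
Output column (row 0 .. row 15) = 0000010100001111
Output column grouped in 4s = 0000 0101 0000 1111 = 0x050F
Convert to decimal digit by digit (value = value*16 + digit):
  0 -> 0
  0*16 + 5 = 5
  5*16 + 0 = 80
  80*16 + 15 (F) = 1295
Decimal = 1295

1295


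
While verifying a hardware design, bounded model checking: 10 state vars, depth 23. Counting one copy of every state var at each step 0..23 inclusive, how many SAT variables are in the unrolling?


BMC unrolls to depth k, creating one copy of each state var for steps 0..k.
Step count = 23 + 1 = 24 (steps 0 through 23)
Vars per step = 10
Total = 10 * 24 = 240

240


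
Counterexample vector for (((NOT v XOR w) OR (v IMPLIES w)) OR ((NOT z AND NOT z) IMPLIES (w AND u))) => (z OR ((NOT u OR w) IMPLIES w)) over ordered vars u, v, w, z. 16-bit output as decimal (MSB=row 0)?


F1 = (((NOT v XOR w) OR (v IMPLIES w)) OR ((NOT z AND NOT z) IMPLIES (w AND u)))
F2 = (z OR ((NOT u OR w) IMPLIES w))
Counterexample to F1=>F2 is where F1=1 and F2=0.
Evaluate each row (bits = u,v,w,z, MSB first):
  row 0 [0000]: F1=1 F2=0 -> F1&~F2 -> 1
  row 1 [0001]: F1=1 F2=1 -> F1&~F2 -> 0
  row 2 [0010]: F1=1 F2=1 -> F1&~F2 -> 0
  row 3 [0011]: F1=1 F2=1 -> F1&~F2 -> 0
  row 4 [0100]: F1=0 F2=0 -> F1&~F2 -> 0
  row 5 [0101]: F1=1 F2=1 -> F1&~F2 -> 0
  row 6 [0110]: F1=1 F2=1 -> F1&~F2 -> 0
  row 7 [0111]: F1=1 F2=1 -> F1&~F2 -> 0
  row 8 [1000]: F1=1 F2=1 -> F1&~F2 -> 0
  row 9 [1001]: F1=1 F2=1 -> F1&~F2 -> 0
  row 10 [1010]: F1=1 F2=1 -> F1&~F2 -> 0
  row 11 [1011]: F1=1 F2=1 -> F1&~F2 -> 0
  row 12 [1100]: F1=0 F2=1 -> F1&~F2 -> 0
  row 13 [1101]: F1=1 F2=1 -> F1&~F2 -> 0
  row 14 [1110]: F1=1 F2=1 -> F1&~F2 -> 0
  row 15 [1111]: F1=1 F2=1 -> F1&~F2 -> 0
Full result column, 4 rows per line (u,v fixed per line; w,z runs 00..11 left to right):
  rows 0-3 [u,v=00]: 1000  = hex 8
  rows 4-7 [u,v=01]: 0000  = hex 0
  rows 8-11 [u,v=10]: 0000  = hex 0
  rows 12-15 [u,v=11]: 0000  = hex 0
Counterexample vector (row 0 .. row 15) = 1000000000000000
Output column grouped in 4s = 1000 0000 0000 0000 = 0x8000
Convert to decimal digit by digit (value = value*16 + digit):
  8 -> 8
  8*16 + 0 = 128
  128*16 + 0 = 2048
  2048*16 + 0 = 32768
Decimal = 32768

32768


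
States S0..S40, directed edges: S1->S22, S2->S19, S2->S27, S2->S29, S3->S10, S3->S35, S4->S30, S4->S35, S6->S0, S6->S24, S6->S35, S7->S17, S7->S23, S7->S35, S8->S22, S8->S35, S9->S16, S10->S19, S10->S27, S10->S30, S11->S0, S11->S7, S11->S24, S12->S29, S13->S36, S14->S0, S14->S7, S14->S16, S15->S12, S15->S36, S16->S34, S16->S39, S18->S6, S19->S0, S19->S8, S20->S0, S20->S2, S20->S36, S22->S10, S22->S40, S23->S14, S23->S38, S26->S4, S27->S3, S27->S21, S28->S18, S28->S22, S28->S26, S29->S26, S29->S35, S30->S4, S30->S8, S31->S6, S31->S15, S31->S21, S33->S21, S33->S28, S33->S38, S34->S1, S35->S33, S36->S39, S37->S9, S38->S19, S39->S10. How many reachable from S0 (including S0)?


BFS from S0:
  layer 0: {S0}
Reachable set: {S0}
Count = 1

1


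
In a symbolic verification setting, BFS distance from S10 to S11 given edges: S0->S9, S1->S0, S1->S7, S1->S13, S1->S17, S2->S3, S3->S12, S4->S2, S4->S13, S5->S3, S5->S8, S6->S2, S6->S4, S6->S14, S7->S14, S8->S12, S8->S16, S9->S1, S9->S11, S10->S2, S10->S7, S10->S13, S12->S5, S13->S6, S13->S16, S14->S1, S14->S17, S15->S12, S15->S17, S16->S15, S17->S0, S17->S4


BFS layer-by-layer from S10:
  dist 0: {S10}
  dist 1: {S2, S7, S13}
  dist 2: {S3, S6, S14, S16}
  dist 3: {S1, S4, S12, S15, S17}
  dist 4: {S0, S5}
  dist 5: {S8, S9}
  dist 6: {S11}
  -> S11 reached at distance 6
Shortest path length = 6

6


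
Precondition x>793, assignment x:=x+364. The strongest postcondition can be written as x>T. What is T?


Formula: sp(P, x:=E) = exists old_x. (x = E[old_x/x]) AND P[old_x/x] (old_x is the value of x before the assignment; eliminate old_x by solving x = E[old_x/x] for old_x)
Step 1: Precondition P: x>793, i.e. old_x > 793
Step 2: Assignment gives x = old_x + 364, so old_x = x - 364
Step 3: Substitute into P: x - 364 > 793
Step 4: Simplify: x > 793+364 = 1157

1157


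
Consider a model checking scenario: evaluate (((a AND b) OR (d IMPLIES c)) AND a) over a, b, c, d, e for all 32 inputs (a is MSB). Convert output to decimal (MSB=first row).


Formula: (((a AND b) OR (d IMPLIES c)) AND a) over a, b, c, d, e (32 rows)
Evaluate each row (bits = a,b,c,d,e, MSB first):
  row 0 [00000]: (((0 AND 0) OR (0 IMPLIES 0)) AND 0) -> 0
  row 1 [00001]: (((0 AND 0) OR (0 IMPLIES 0)) AND 0) -> 0
  row 2 [00010]: (((0 AND 0) OR (1 IMPLIES 0)) AND 0) -> 0
  row 3 [00011]: (((0 AND 0) OR (1 IMPLIES 0)) AND 0) -> 0
  row 4 [00100]: (((0 AND 0) OR (0 IMPLIES 1)) AND 0) -> 0
  row 5 [00101]: (((0 AND 0) OR (0 IMPLIES 1)) AND 0) -> 0
  row 6 [00110]: (((0 AND 0) OR (1 IMPLIES 1)) AND 0) -> 0
  row 7 [00111]: (((0 AND 0) OR (1 IMPLIES 1)) AND 0) -> 0
  row 8 [01000]: (((0 AND 1) OR (0 IMPLIES 0)) AND 0) -> 0
  row 9 [01001]: (((0 AND 1) OR (0 IMPLIES 0)) AND 0) -> 0
  row 10 [01010]: (((0 AND 1) OR (1 IMPLIES 0)) AND 0) -> 0
  row 11 [01011]: (((0 AND 1) OR (1 IMPLIES 0)) AND 0) -> 0
  row 12 [01100]: (((0 AND 1) OR (0 IMPLIES 1)) AND 0) -> 0
  row 13 [01101]: (((0 AND 1) OR (0 IMPLIES 1)) AND 0) -> 0
  row 14 [01110]: (((0 AND 1) OR (1 IMPLIES 1)) AND 0) -> 0
  row 15 [01111]: (((0 AND 1) OR (1 IMPLIES 1)) AND 0) -> 0
  row 16 [10000]: (((1 AND 0) OR (0 IMPLIES 0)) AND 1) -> 1
  row 17 [10001]: (((1 AND 0) OR (0 IMPLIES 0)) AND 1) -> 1
  row 18 [10010]: (((1 AND 0) OR (1 IMPLIES 0)) AND 1) -> 0
  row 19 [10011]: (((1 AND 0) OR (1 IMPLIES 0)) AND 1) -> 0
  row 20 [10100]: (((1 AND 0) OR (0 IMPLIES 1)) AND 1) -> 1
  row 21 [10101]: (((1 AND 0) OR (0 IMPLIES 1)) AND 1) -> 1
  row 22 [10110]: (((1 AND 0) OR (1 IMPLIES 1)) AND 1) -> 1
  row 23 [10111]: (((1 AND 0) OR (1 IMPLIES 1)) AND 1) -> 1
  row 24 [11000]: (((1 AND 1) OR (0 IMPLIES 0)) AND 1) -> 1
  row 25 [11001]: (((1 AND 1) OR (0 IMPLIES 0)) AND 1) -> 1
  row 26 [11010]: (((1 AND 1) OR (1 IMPLIES 0)) AND 1) -> 1
  row 27 [11011]: (((1 AND 1) OR (1 IMPLIES 0)) AND 1) -> 1
  row 28 [11100]: (((1 AND 1) OR (0 IMPLIES 1)) AND 1) -> 1
  row 29 [11101]: (((1 AND 1) OR (0 IMPLIES 1)) AND 1) -> 1
  row 30 [11110]: (((1 AND 1) OR (1 IMPLIES 1)) AND 1) -> 1
  row 31 [11111]: (((1 AND 1) OR (1 IMPLIES 1)) AND 1) -> 1
Full result column, 4 rows per line (a,b,c fixed per line; d,e runs 00..11 left to right):
  rows 0-3 [a,b,c=000]: 0000  = hex 0
  rows 4-7 [a,b,c=001]: 0000  = hex 0
  rows 8-11 [a,b,c=010]: 0000  = hex 0
  rows 12-15 [a,b,c=011]: 0000  = hex 0
  rows 16-19 [a,b,c=100]: 1100  = hex C
  rows 20-23 [a,b,c=101]: 1111  = hex F
  rows 24-27 [a,b,c=110]: 1111  = hex F
  rows 28-31 [a,b,c=111]: 1111  = hex F
Output column (row 0 .. row 31) = 00000000000000001100111111111111
Output column grouped in 4s = 0000 0000 0000 0000 1100 1111 1111 1111 = 0x0000CFFF
Convert to decimal digit by digit (value = value*16 + digit):
  0 -> 0
  0*16 + 0 = 0
  0*16 + 0 = 0
  0*16 + 0 = 0
  0*16 + 12 (C) = 12
  12*16 + 15 (F) = 207
  207*16 + 15 (F) = 3327
  3327*16 + 15 (F) = 53247
Decimal = 53247

53247


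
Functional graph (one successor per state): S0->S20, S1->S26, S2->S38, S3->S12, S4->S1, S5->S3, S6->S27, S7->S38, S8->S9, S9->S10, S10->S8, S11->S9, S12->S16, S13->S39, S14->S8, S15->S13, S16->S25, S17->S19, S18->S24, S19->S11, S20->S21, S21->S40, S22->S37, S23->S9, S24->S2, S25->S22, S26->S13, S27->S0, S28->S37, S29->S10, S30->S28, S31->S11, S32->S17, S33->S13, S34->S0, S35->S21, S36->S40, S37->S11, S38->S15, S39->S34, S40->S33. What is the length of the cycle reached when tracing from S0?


Trace from S0 until a state repeats:
  S0 -> S20 -> S21 -> S40 -> S33 -> S13 -> S39 -> S34 -> S0
S0 first seen at step 0, revisited at step 8.
Cycle length = 8 - 0 = 8

8


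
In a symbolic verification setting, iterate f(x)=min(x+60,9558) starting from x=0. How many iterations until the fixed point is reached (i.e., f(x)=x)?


Step 1: x=0, cap=9558, increment=60
Step 2: x grows by 60 each step until capped at 9558; fixed point is x=9558
Step 3: iterations = ceil(9558/60) = 160

160


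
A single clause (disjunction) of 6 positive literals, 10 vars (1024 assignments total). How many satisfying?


Step 1: Total=2^10=1024
Step 2: Unsat when all 6 false: 2^4=16
Step 3: Sat=1024-16=1008

1008


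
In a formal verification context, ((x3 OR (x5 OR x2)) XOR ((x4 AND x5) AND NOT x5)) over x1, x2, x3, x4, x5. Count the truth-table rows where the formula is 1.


Formula: ((x3 OR (x5 OR x2)) XOR ((x4 AND x5) AND NOT x5)) over 5 vars (32 rows)
Evaluate each row (x1, x2, x3, x4, x5 as bits, MSB first):
  row 0 [00000]: ((0 OR (0 OR 0)) XOR ((0 AND 0) AND NOT 0)) -> 0
  row 1 [00001]: ((0 OR (1 OR 0)) XOR ((0 AND 1) AND NOT 1)) -> 1
  row 2 [00010]: ((0 OR (0 OR 0)) XOR ((1 AND 0) AND NOT 0)) -> 0
  row 3 [00011]: ((0 OR (1 OR 0)) XOR ((1 AND 1) AND NOT 1)) -> 1
  row 4 [00100]: ((1 OR (0 OR 0)) XOR ((0 AND 0) AND NOT 0)) -> 1
  row 5 [00101]: ((1 OR (1 OR 0)) XOR ((0 AND 1) AND NOT 1)) -> 1
  row 6 [00110]: ((1 OR (0 OR 0)) XOR ((1 AND 0) AND NOT 0)) -> 1
  row 7 [00111]: ((1 OR (1 OR 0)) XOR ((1 AND 1) AND NOT 1)) -> 1
  row 8 [01000]: ((0 OR (0 OR 1)) XOR ((0 AND 0) AND NOT 0)) -> 1
  row 9 [01001]: ((0 OR (1 OR 1)) XOR ((0 AND 1) AND NOT 1)) -> 1
  row 10 [01010]: ((0 OR (0 OR 1)) XOR ((1 AND 0) AND NOT 0)) -> 1
  row 11 [01011]: ((0 OR (1 OR 1)) XOR ((1 AND 1) AND NOT 1)) -> 1
  row 12 [01100]: ((1 OR (0 OR 1)) XOR ((0 AND 0) AND NOT 0)) -> 1
  row 13 [01101]: ((1 OR (1 OR 1)) XOR ((0 AND 1) AND NOT 1)) -> 1
  row 14 [01110]: ((1 OR (0 OR 1)) XOR ((1 AND 0) AND NOT 0)) -> 1
  row 15 [01111]: ((1 OR (1 OR 1)) XOR ((1 AND 1) AND NOT 1)) -> 1
  row 16 [10000]: ((0 OR (0 OR 0)) XOR ((0 AND 0) AND NOT 0)) -> 0
  row 17 [10001]: ((0 OR (1 OR 0)) XOR ((0 AND 1) AND NOT 1)) -> 1
  row 18 [10010]: ((0 OR (0 OR 0)) XOR ((1 AND 0) AND NOT 0)) -> 0
  row 19 [10011]: ((0 OR (1 OR 0)) XOR ((1 AND 1) AND NOT 1)) -> 1
  row 20 [10100]: ((1 OR (0 OR 0)) XOR ((0 AND 0) AND NOT 0)) -> 1
  row 21 [10101]: ((1 OR (1 OR 0)) XOR ((0 AND 1) AND NOT 1)) -> 1
  row 22 [10110]: ((1 OR (0 OR 0)) XOR ((1 AND 0) AND NOT 0)) -> 1
  row 23 [10111]: ((1 OR (1 OR 0)) XOR ((1 AND 1) AND NOT 1)) -> 1
  row 24 [11000]: ((0 OR (0 OR 1)) XOR ((0 AND 0) AND NOT 0)) -> 1
  row 25 [11001]: ((0 OR (1 OR 1)) XOR ((0 AND 1) AND NOT 1)) -> 1
  row 26 [11010]: ((0 OR (0 OR 1)) XOR ((1 AND 0) AND NOT 0)) -> 1
  row 27 [11011]: ((0 OR (1 OR 1)) XOR ((1 AND 1) AND NOT 1)) -> 1
  row 28 [11100]: ((1 OR (0 OR 1)) XOR ((0 AND 0) AND NOT 0)) -> 1
  row 29 [11101]: ((1 OR (1 OR 1)) XOR ((0 AND 1) AND NOT 1)) -> 1
  row 30 [11110]: ((1 OR (0 OR 1)) XOR ((1 AND 0) AND NOT 0)) -> 1
  row 31 [11111]: ((1 OR (1 OR 1)) XOR ((1 AND 1) AND NOT 1)) -> 1
Full result column, 8 rows per line (x1,x2 fixed per line; x3,x4,x5 runs 000..111 left to right):
  rows 0-7 [x1,x2=00]: 01011111  (ones: 6)
  rows 8-15 [x1,x2=01]: 11111111  (ones: 8)
  rows 16-23 [x1,x2=10]: 01011111  (ones: 6)
  rows 24-31 [x1,x2=11]: 11111111  (ones: 8)
Count of 1-rows = 6+8+6+8 = 28

28


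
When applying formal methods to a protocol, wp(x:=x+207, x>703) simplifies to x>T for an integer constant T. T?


Formula: wp(x:=E, P) = P[E/x] (substitute E for x in postcondition)
Step 1: Postcondition: x>703
Step 2: Substitute x+207 for x: x+207>703
Step 3: Solve for x: x > 703-207 = 496

496


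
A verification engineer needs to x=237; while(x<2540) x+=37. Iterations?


Step 1: x goes from 237 toward 2540 by 37; the body runs while x<2540, so iterations = ceil((bound-start)/step)
Step 2: Distance=2303
Step 3: ceil(2303/37)=63

63


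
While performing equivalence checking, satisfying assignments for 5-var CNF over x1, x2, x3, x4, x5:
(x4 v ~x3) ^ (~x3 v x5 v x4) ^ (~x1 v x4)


CNF with 3 clauses over 5 vars (32 assignments).
An assignment satisfies CNF iff every clause has >=1 true literal.
Check each row (bits = x1,x2,x3,x4,x5; clause T/F shown):
  row 0 [00000]: clauses=TTT -> 1
  row 1 [00001]: clauses=TTT -> 1
  row 2 [00010]: clauses=TTT -> 1
  row 3 [00011]: clauses=TTT -> 1
  row 4 [00100]: clauses=FFT -> 0
  row 5 [00101]: clauses=FTT -> 0
  row 6 [00110]: clauses=TTT -> 1
  row 7 [00111]: clauses=TTT -> 1
  row 8 [01000]: clauses=TTT -> 1
  row 9 [01001]: clauses=TTT -> 1
  row 10 [01010]: clauses=TTT -> 1
  row 11 [01011]: clauses=TTT -> 1
  row 12 [01100]: clauses=FFT -> 0
  row 13 [01101]: clauses=FTT -> 0
  row 14 [01110]: clauses=TTT -> 1
  row 15 [01111]: clauses=TTT -> 1
  row 16 [10000]: clauses=TTF -> 0
  row 17 [10001]: clauses=TTF -> 0
  row 18 [10010]: clauses=TTT -> 1
  row 19 [10011]: clauses=TTT -> 1
  row 20 [10100]: clauses=FFF -> 0
  row 21 [10101]: clauses=FTF -> 0
  row 22 [10110]: clauses=TTT -> 1
  row 23 [10111]: clauses=TTT -> 1
  row 24 [11000]: clauses=TTF -> 0
  row 25 [11001]: clauses=TTF -> 0
  row 26 [11010]: clauses=TTT -> 1
  row 27 [11011]: clauses=TTT -> 1
  row 28 [11100]: clauses=FFF -> 0
  row 29 [11101]: clauses=FTF -> 0
  row 30 [11110]: clauses=TTT -> 1
  row 31 [11111]: clauses=TTT -> 1
Full result column, 8 rows per line (x1,x2 fixed per line; x3,x4,x5 runs 000..111 left to right):
  rows 0-7 [x1,x2=00]: 11110011  (ones: 6)
  rows 8-15 [x1,x2=01]: 11110011  (ones: 6)
  rows 16-23 [x1,x2=10]: 00110011  (ones: 4)
  rows 24-31 [x1,x2=11]: 00110011  (ones: 4)
Satisfying assignments = 6+6+4+4 = 20

20


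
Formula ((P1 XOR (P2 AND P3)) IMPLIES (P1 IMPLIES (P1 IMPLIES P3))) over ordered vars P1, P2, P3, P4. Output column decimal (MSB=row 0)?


Formula: ((P1 XOR (P2 AND P3)) IMPLIES (P1 IMPLIES (P1 IMPLIES P3))) over P1, P2, P3, P4 (16 rows)
Evaluate each row (bits = P1,P2,P3,P4, MSB first):
  row 0 [0000]: ((0 XOR (0 AND 0)) IMPLIES (0 IMPLIES (0 IMPLIES 0))) -> 1
  row 1 [0001]: ((0 XOR (0 AND 0)) IMPLIES (0 IMPLIES (0 IMPLIES 0))) -> 1
  row 2 [0010]: ((0 XOR (0 AND 1)) IMPLIES (0 IMPLIES (0 IMPLIES 1))) -> 1
  row 3 [0011]: ((0 XOR (0 AND 1)) IMPLIES (0 IMPLIES (0 IMPLIES 1))) -> 1
  row 4 [0100]: ((0 XOR (1 AND 0)) IMPLIES (0 IMPLIES (0 IMPLIES 0))) -> 1
  row 5 [0101]: ((0 XOR (1 AND 0)) IMPLIES (0 IMPLIES (0 IMPLIES 0))) -> 1
  row 6 [0110]: ((0 XOR (1 AND 1)) IMPLIES (0 IMPLIES (0 IMPLIES 1))) -> 1
  row 7 [0111]: ((0 XOR (1 AND 1)) IMPLIES (0 IMPLIES (0 IMPLIES 1))) -> 1
  row 8 [1000]: ((1 XOR (0 AND 0)) IMPLIES (1 IMPLIES (1 IMPLIES 0))) -> 0
  row 9 [1001]: ((1 XOR (0 AND 0)) IMPLIES (1 IMPLIES (1 IMPLIES 0))) -> 0
  row 10 [1010]: ((1 XOR (0 AND 1)) IMPLIES (1 IMPLIES (1 IMPLIES 1))) -> 1
  row 11 [1011]: ((1 XOR (0 AND 1)) IMPLIES (1 IMPLIES (1 IMPLIES 1))) -> 1
  row 12 [1100]: ((1 XOR (1 AND 0)) IMPLIES (1 IMPLIES (1 IMPLIES 0))) -> 0
  row 13 [1101]: ((1 XOR (1 AND 0)) IMPLIES (1 IMPLIES (1 IMPLIES 0))) -> 0
  row 14 [1110]: ((1 XOR (1 AND 1)) IMPLIES (1 IMPLIES (1 IMPLIES 1))) -> 1
  row 15 [1111]: ((1 XOR (1 AND 1)) IMPLIES (1 IMPLIES (1 IMPLIES 1))) -> 1
Full result column, 4 rows per line (P1,P2 fixed per line; P3,P4 runs 00..11 left to right):
  rows 0-3 [P1,P2=00]: 1111  = hex F
  rows 4-7 [P1,P2=01]: 1111  = hex F
  rows 8-11 [P1,P2=10]: 0011  = hex 3
  rows 12-15 [P1,P2=11]: 0011  = hex 3
Output column (row 0 .. row 15) = 1111111100110011
Output column grouped in 4s = 1111 1111 0011 0011 = 0xFF33
Convert to decimal digit by digit (value = value*16 + digit):
  F -> 15
  15*16 + 15 (F) = 255
  255*16 + 3 = 4083
  4083*16 + 3 = 65331
Decimal = 65331

65331


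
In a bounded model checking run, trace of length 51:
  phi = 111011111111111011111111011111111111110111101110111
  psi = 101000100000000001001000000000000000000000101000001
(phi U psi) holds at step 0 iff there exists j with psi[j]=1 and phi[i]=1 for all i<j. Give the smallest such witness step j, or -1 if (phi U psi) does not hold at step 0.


(phi U psi) at 0: need smallest j with psi[j]=1 and phi[i]=1 for all i in [0,j).
Scan from step 0:
  step 0: psi=1 and phi held for [0,0) -> witness found
Witness step = 0

0


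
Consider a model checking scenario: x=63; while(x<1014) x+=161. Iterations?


Step 1: x goes from 63 toward 1014 by 161; the body runs while x<1014, so iterations = ceil((bound-start)/step)
Step 2: Distance=951
Step 3: ceil(951/161)=6

6


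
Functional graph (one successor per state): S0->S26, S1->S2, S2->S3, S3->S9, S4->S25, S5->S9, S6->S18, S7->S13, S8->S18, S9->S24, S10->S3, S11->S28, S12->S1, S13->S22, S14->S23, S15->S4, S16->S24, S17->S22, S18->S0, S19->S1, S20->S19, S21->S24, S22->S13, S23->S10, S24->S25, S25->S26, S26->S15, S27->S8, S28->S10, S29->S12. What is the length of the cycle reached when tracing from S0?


Trace from S0 until a state repeats:
  S0 -> S26 -> S15 -> S4 -> S25 -> S26
S26 first seen at step 1, revisited at step 5.
Cycle length = 5 - 1 = 4

4


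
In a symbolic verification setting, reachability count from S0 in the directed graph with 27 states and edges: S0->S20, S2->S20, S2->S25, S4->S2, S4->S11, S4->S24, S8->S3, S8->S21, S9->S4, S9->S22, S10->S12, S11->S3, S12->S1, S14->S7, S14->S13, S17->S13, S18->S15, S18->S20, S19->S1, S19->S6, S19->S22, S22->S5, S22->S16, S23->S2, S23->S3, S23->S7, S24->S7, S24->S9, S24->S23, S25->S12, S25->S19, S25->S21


BFS from S0:
  layer 0: {S0}
  layer 1: {S20}
Reachable set: {S0, S20}
Count = 2

2


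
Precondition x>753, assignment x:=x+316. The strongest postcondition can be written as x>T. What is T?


Formula: sp(P, x:=E) = exists old_x. (x = E[old_x/x]) AND P[old_x/x] (old_x is the value of x before the assignment; eliminate old_x by solving x = E[old_x/x] for old_x)
Step 1: Precondition P: x>753, i.e. old_x > 753
Step 2: Assignment gives x = old_x + 316, so old_x = x - 316
Step 3: Substitute into P: x - 316 > 753
Step 4: Simplify: x > 753+316 = 1069

1069


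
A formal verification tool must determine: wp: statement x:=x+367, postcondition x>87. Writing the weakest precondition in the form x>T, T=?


Formula: wp(x:=E, P) = P[E/x] (substitute E for x in postcondition)
Step 1: Postcondition: x>87
Step 2: Substitute x+367 for x: x+367>87
Step 3: Solve for x: x > 87-367 = -280

-280


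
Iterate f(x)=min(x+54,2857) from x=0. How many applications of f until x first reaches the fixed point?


Step 1: x=0, cap=2857, increment=54
Step 2: x grows by 54 each step until capped at 2857; fixed point is x=2857
Step 3: iterations = ceil(2857/54) = 53

53


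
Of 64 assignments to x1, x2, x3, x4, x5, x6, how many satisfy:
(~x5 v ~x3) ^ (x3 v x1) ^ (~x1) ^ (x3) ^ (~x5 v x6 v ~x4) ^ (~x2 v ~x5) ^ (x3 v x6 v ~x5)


CNF with 7 clauses over 6 vars (64 assignments).
An assignment satisfies CNF iff every clause has >=1 true literal.
Check each row (bits = x1,x2,x3,x4,x5,x6; clause T/F shown):
  row 0 [000000]: clauses=TFTFTTT -> 0
  row 1 [000001]: clauses=TFTFTTT -> 0
  row 2 [000010]: clauses=TFTFTTF -> 0
  row 3 [000011]: clauses=TFTFTTT -> 0
  row 4 [000100]: clauses=TFTFTTT -> 0
  (every remaining row is evaluated the same way; all 64 results are listed next)
Full result column, 8 rows per line (x1,x2,x3 fixed per line; x4,x5,x6 runs 000..111 left to right):
  rows 0-7 [x1,x2,x3=000]: 00000000  (ones: 0)
  rows 8-15 [x1,x2,x3=001]: 11001100  (ones: 4)
  rows 16-23 [x1,x2,x3=010]: 00000000  (ones: 0)
  rows 24-31 [x1,x2,x3=011]: 11001100  (ones: 4)
  rows 32-39 [x1,x2,x3=100]: 00000000  (ones: 0)
  rows 40-47 [x1,x2,x3=101]: 00000000  (ones: 0)
  rows 48-55 [x1,x2,x3=110]: 00000000  (ones: 0)
  rows 56-63 [x1,x2,x3=111]: 00000000  (ones: 0)
Satisfying assignments = 0+4+0+4+0+0+0+0 = 8

8


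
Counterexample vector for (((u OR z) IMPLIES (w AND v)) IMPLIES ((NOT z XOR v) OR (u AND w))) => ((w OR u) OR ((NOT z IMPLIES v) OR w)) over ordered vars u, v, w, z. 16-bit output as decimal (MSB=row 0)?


F1 = (((u OR z) IMPLIES (w AND v)) IMPLIES ((NOT z XOR v) OR (u AND w)))
F2 = ((w OR u) OR ((NOT z IMPLIES v) OR w))
Counterexample to F1=>F2 is where F1=1 and F2=0.
Evaluate each row (bits = u,v,w,z, MSB first):
  row 0 [0000]: F1=1 F2=0 -> F1&~F2 -> 1
  row 1 [0001]: F1=1 F2=1 -> F1&~F2 -> 0
  row 2 [0010]: F1=1 F2=1 -> F1&~F2 -> 0
  row 3 [0011]: F1=1 F2=1 -> F1&~F2 -> 0
  row 4 [0100]: F1=0 F2=1 -> F1&~F2 -> 0
  row 5 [0101]: F1=1 F2=1 -> F1&~F2 -> 0
  row 6 [0110]: F1=0 F2=1 -> F1&~F2 -> 0
  row 7 [0111]: F1=1 F2=1 -> F1&~F2 -> 0
  row 8 [1000]: F1=1 F2=1 -> F1&~F2 -> 0
  row 9 [1001]: F1=1 F2=1 -> F1&~F2 -> 0
  row 10 [1010]: F1=1 F2=1 -> F1&~F2 -> 0
  row 11 [1011]: F1=1 F2=1 -> F1&~F2 -> 0
  row 12 [1100]: F1=1 F2=1 -> F1&~F2 -> 0
  row 13 [1101]: F1=1 F2=1 -> F1&~F2 -> 0
  row 14 [1110]: F1=1 F2=1 -> F1&~F2 -> 0
  row 15 [1111]: F1=1 F2=1 -> F1&~F2 -> 0
Full result column, 4 rows per line (u,v fixed per line; w,z runs 00..11 left to right):
  rows 0-3 [u,v=00]: 1000  = hex 8
  rows 4-7 [u,v=01]: 0000  = hex 0
  rows 8-11 [u,v=10]: 0000  = hex 0
  rows 12-15 [u,v=11]: 0000  = hex 0
Counterexample vector (row 0 .. row 15) = 1000000000000000
Output column grouped in 4s = 1000 0000 0000 0000 = 0x8000
Convert to decimal digit by digit (value = value*16 + digit):
  8 -> 8
  8*16 + 0 = 128
  128*16 + 0 = 2048
  2048*16 + 0 = 32768
Decimal = 32768

32768
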